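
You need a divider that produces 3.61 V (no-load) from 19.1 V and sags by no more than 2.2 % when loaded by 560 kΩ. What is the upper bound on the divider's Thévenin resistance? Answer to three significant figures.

R_th ≤ 12.6 kΩ

Loading drop = R_th/(R_th + R_L) ≤ 0.0220, so R_th ≤ R_L · ε/(1−ε) = 560 kΩ × 0.0220/0.9780 = 12.6 kΩ.
(Any R1, R2 with R2/(R1+R2) = 0.189 and R1‖R2 ≤ 12.6 kΩ will meet the spec.)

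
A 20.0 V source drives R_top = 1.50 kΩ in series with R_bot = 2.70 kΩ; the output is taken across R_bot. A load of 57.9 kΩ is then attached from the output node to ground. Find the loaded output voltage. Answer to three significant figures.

V_out ≈ 12.6 V

The load sits in parallel with R_bot: R_bot‖R_L = (2.70 × 57.9) / (2.70 + 57.9) = 2.580 kΩ.
V_out = 20.0 × 2.580 / (1.50 + 2.580) = 20.0 × 2.580/4.080 = 12.6 V.
(Unloaded it would have been 12.9 V.)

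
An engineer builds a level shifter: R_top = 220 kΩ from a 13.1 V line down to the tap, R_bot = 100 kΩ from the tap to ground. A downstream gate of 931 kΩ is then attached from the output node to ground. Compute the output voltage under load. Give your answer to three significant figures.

The load sits in parallel with R_bot: R_bot‖R_L = (100 × 931) / (100 + 931) = 90.30 kΩ.
V_out = 13.1 × 90.30 / (220 + 90.30) = 13.1 × 90.30/310.3 = 3.81 V.

V_out ≈ 3.81 V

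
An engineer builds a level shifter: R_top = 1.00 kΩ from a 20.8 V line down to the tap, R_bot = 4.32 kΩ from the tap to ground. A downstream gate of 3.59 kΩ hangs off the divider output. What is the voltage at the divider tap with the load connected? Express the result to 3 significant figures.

V_out ≈ 13.8 V

The load sits in parallel with R_bot: R_bot‖R_L = (4.32 × 3.59) / (4.32 + 3.59) = 1.961 kΩ.
V_out = 20.8 × 1.961 / (1.00 + 1.961) = 20.8 × 1.961/2.961 = 13.8 V.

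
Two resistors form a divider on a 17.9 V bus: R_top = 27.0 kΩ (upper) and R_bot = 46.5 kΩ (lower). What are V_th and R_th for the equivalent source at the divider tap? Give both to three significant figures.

V_th = 11.3 V, R_th = 17.1 kΩ

V_th is the open-circuit tap voltage: 17.9 × 46.5/(27.0 + 46.5) = 11.3 V.
With the supply zeroed, R_top and R_bot appear in parallel from the tap: R_th = R_top‖R_bot = (27.0 × 46.5)/73.50 = 17.1 kΩ.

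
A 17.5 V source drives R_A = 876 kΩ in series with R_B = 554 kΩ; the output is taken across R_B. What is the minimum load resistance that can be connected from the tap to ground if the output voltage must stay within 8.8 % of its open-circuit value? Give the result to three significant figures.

R_L(min) ≈ 3.52 MΩ

Output resistance R_th = R_A‖R_B = (876 × 554)/1430 = 339.4 kΩ.
The fractional drop is R_th/(R_th + R_L); requiring this ≤ 0.0880 gives R_L ≥ R_th(1/0.0880 − 1) = 339.4 × 10.36 = 3.52 MΩ.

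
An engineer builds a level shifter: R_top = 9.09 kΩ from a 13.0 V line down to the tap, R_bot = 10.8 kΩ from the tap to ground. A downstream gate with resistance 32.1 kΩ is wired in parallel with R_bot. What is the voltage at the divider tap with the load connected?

The load sits in parallel with R_bot: R_bot‖R_L = (10.8 × 32.1) / (10.8 + 32.1) = 8.081 kΩ.
V_out = 13.0 × 8.081 / (9.09 + 8.081) = 13.0 × 8.081/17.17 = 6.12 V.

V_out ≈ 6.12 V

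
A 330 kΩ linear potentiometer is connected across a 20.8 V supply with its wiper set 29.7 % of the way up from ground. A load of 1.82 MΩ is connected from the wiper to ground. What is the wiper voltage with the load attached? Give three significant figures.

The wiper splits the pot into (1−α)R = 232.0 kΩ above and αR = 98.01 kΩ below.
Lower section ‖ load = 93.00 kΩ.
V_wiper = 20.8 × 93.00/(232.0 + 93.00) = 5.95 V.

V ≈ 5.95 V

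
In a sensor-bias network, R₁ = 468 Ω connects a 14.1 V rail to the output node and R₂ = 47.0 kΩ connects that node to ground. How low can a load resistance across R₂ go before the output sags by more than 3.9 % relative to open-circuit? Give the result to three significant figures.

Output resistance R_th = R₁‖R₂ = (468 × 47000)/47470 = 463.4 Ω.
The fractional drop is R_th/(R_th + R_L); requiring this ≤ 0.0390 gives R_L ≥ R_th(1/0.0390 − 1) = 463.4 × 24.64 = 11.4 kΩ.

R_L(min) ≈ 11.4 kΩ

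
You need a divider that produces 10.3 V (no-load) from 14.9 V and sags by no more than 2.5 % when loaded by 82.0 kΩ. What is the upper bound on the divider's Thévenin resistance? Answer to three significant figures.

Loading drop = R_th/(R_th + R_L) ≤ 0.0250, so R_th ≤ R_L · ε/(1−ε) = 82.0 kΩ × 0.0250/0.9750 = 2.10 kΩ.
(Any R1, R2 with R2/(R1+R2) = 0.691 and R1‖R2 ≤ 2.10 kΩ will meet the spec.)

R_th ≤ 2.10 kΩ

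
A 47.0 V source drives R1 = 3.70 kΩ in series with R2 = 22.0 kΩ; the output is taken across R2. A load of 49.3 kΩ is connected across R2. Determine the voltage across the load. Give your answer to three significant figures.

The load sits in parallel with R2: R2‖R_L = (22.0 × 49.3) / (22.0 + 49.3) = 15.21 kΩ.
V_out = 47.0 × 15.21 / (3.70 + 15.21) = 47.0 × 15.21/18.91 = 37.8 V.

V_out ≈ 37.8 V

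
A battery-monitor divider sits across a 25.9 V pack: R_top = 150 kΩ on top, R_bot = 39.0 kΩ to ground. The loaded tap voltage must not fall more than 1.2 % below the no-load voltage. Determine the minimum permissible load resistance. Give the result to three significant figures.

R_L(min) ≈ 2.55 MΩ

Output resistance R_th = R_top‖R_bot = (150 × 39.0)/189.0 = 30.95 kΩ.
The fractional drop is R_th/(R_th + R_L); requiring this ≤ 0.0120 gives R_L ≥ R_th(1/0.0120 − 1) = 30.95 × 82.33 = 2.55 MΩ.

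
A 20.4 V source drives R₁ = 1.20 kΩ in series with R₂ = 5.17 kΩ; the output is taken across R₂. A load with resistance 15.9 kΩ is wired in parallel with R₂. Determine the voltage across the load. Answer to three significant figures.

V_out ≈ 15.6 V

The load sits in parallel with R₂: R₂‖R_L = (5.17 × 15.9) / (5.17 + 15.9) = 3.901 kΩ.
V_out = 20.4 × 3.901 / (1.20 + 3.901) = 20.4 × 3.901/5.101 = 15.6 V.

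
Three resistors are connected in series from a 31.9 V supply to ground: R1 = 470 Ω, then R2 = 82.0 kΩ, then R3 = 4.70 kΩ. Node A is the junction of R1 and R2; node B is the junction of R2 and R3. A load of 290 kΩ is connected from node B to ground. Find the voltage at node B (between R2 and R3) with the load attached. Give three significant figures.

At node B, R3 is in parallel with the load: R3‖R_L = 4625 Ω.
Below node A the resistance is R2 + (R3‖R_L) = 86630 Ω, so V_A = 31.9 × 86630/87100 = 31.73 V.
Then V_B = V_A × (R3‖R_L)/(R2 + R3‖R_L) = 31.73 × 4625/86630 = 1.69 V.

V ≈ 1.69 V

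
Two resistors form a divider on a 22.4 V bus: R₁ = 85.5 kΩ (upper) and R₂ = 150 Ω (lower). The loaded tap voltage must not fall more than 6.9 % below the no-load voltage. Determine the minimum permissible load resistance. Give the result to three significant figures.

R_L(min) ≈ 2.02 kΩ

Output resistance R_th = R₁‖R₂ = (85500 × 150)/85650 = 149.7 Ω.
The fractional drop is R_th/(R_th + R_L); requiring this ≤ 0.0690 gives R_L ≥ R_th(1/0.0690 − 1) = 149.7 × 13.49 = 2.02 kΩ.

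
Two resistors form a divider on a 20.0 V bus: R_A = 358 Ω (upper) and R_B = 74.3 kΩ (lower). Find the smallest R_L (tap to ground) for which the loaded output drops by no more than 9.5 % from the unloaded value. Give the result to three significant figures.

Output resistance R_th = R_A‖R_B = (358 × 74300)/74660 = 356.3 Ω.
The fractional drop is R_th/(R_th + R_L); requiring this ≤ 0.0950 gives R_L ≥ R_th(1/0.0950 − 1) = 356.3 × 9.526 = 3.39 kΩ.

R_L(min) ≈ 3.39 kΩ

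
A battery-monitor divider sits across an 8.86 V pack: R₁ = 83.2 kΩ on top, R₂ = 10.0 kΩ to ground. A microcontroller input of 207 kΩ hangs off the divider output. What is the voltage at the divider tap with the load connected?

The load sits in parallel with R₂: R₂‖R_L = (10.0 × 207) / (10.0 + 207) = 9.539 kΩ.
V_out = 8.86 × 9.539 / (83.2 + 9.539) = 8.86 × 9.539/92.74 = 0.911 V.

V_out ≈ 0.911 V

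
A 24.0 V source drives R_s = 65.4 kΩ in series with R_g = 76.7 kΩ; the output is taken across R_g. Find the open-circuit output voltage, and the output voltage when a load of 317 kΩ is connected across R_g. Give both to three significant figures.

Unloaded: 13.0 V; loaded: 11.7 V

Open-circuit: V = 24.0 × 76.7/(65.4 + 76.7) = 13.0 V.
With the load, R_g becomes R_g‖R_L = 61.76 kΩ, so V = 24.0 × 61.76/127.2 = 11.7 V.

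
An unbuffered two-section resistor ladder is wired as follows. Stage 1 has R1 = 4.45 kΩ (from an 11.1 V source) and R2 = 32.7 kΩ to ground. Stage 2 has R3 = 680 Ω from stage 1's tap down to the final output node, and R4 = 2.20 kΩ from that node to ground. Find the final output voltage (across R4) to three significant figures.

Stage 2 presents R3+R4 = 2880 Ω as a load on stage 1's tap.
Stage 1's lower leg becomes R2‖(R3+R4) = 2647 Ω, so V_mid = 11.1 × 2647/7097 = 4.140 V.
Stage 2 is itself unloaded: V_out = V_mid × R4/(R3+R4) = 4.140 × 2200/2880 = 3.16 V.

V_out ≈ 3.16 V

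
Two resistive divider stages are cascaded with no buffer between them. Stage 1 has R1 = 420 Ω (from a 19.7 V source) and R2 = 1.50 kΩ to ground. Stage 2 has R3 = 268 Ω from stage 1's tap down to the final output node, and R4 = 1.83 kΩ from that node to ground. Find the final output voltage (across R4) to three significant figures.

V_out ≈ 11.6 V

Stage 2 presents R3+R4 = 2098 Ω as a load on stage 1's tap.
Stage 1's lower leg becomes R2‖(R3+R4) = 874.7 Ω, so V_mid = 19.7 × 874.7/1295 = 13.31 V.
Stage 2 is itself unloaded: V_out = V_mid × R4/(R3+R4) = 13.31 × 1830/2098 = 11.6 V.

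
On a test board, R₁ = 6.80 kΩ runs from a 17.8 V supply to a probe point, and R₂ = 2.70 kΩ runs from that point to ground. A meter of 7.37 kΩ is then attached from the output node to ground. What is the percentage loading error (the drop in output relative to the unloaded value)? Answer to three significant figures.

20.8 %

Unloaded V = 17.8 × 2.70/9.500 = 5.059 V.
Loaded: R₂‖R_L = 1.976 kΩ, giving V = 17.8 × 1.976/8.776 = 4.008 V.
Drop = (5.059 − 4.008) / 5.059 = 20.8 %.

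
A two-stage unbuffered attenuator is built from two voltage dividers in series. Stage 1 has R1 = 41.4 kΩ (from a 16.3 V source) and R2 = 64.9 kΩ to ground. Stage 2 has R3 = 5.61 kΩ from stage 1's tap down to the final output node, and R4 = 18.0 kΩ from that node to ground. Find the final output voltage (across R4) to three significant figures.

V_out ≈ 3.66 V

Stage 2 presents R3+R4 = 23.61 kΩ as a load on stage 1's tap.
Stage 1's lower leg becomes R2‖(R3+R4) = 17.31 kΩ, so V_mid = 16.3 × 17.31/58.71 = 4.806 V.
Stage 2 is itself unloaded: V_out = V_mid × R4/(R3+R4) = 4.806 × 18.0/23.61 = 3.66 V.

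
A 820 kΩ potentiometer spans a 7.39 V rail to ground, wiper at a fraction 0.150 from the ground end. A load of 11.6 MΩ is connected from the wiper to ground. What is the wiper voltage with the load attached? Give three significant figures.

V ≈ 1.10 V

The wiper splits the pot into (1−α)R = 697.0 kΩ above and αR = 123.0 kΩ below.
Lower section ‖ load = 121.7 kΩ.
V_wiper = 7.39 × 121.7/(697.0 + 121.7) = 1.10 V.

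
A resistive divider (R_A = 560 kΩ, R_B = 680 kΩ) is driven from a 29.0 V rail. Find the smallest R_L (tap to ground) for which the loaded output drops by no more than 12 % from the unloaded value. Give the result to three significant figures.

R_L(min) ≈ 2.25 MΩ

Output resistance R_th = R_A‖R_B = (560 × 680)/1240 = 307.1 kΩ.
The fractional drop is R_th/(R_th + R_L); requiring this ≤ 0.120 gives R_L ≥ R_th(1/0.120 − 1) = 307.1 × 7.333 = 2.25 MΩ.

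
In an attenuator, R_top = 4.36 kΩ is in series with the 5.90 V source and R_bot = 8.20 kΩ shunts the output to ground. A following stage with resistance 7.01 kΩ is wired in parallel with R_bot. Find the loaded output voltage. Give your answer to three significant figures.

The load sits in parallel with R_bot: R_bot‖R_L = (8.20 × 7.01) / (8.20 + 7.01) = 3.779 kΩ.
V_out = 5.90 × 3.779 / (4.36 + 3.779) = 5.90 × 3.779/8.139 = 2.74 V.
(Unloaded it would have been 3.85 V.)

V_out ≈ 2.74 V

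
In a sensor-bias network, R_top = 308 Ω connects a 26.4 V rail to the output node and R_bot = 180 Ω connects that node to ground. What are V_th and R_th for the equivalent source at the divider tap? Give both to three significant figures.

V_th is the open-circuit tap voltage: 26.4 × 180/(308 + 180) = 9.74 V.
With the supply zeroed, R_top and R_bot appear in parallel from the tap: R_th = R_top‖R_bot = (308 × 180)/488.0 = 114 Ω.

V_th = 9.74 V, R_th = 114 Ω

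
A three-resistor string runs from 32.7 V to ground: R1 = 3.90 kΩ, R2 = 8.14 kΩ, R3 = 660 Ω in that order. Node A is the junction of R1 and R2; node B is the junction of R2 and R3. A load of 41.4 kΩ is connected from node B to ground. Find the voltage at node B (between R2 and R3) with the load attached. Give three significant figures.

V ≈ 1.67 V

At node B, R3 is in parallel with the load: R3‖R_L = 649.6 Ω.
Below node A the resistance is R2 + (R3‖R_L) = 8790 Ω, so V_A = 32.7 × 8790/12690 = 22.65 V.
Then V_B = V_A × (R3‖R_L)/(R2 + R3‖R_L) = 22.65 × 649.6/8790 = 1.67 V.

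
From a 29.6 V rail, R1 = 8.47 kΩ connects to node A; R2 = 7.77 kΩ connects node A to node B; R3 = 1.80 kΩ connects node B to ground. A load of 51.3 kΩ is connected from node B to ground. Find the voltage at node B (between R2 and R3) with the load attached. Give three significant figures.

At node B, R3 is in parallel with the load: R3‖R_L = 1.739 kΩ.
Below node A the resistance is R2 + (R3‖R_L) = 9.509 kΩ, so V_A = 29.6 × 9.509/17.98 = 15.66 V.
Then V_B = V_A × (R3‖R_L)/(R2 + R3‖R_L) = 15.66 × 1.739/9.509 = 2.86 V.

V ≈ 2.86 V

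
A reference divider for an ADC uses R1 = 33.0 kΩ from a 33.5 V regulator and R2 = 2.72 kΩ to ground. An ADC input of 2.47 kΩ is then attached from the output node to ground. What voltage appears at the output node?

V_out ≈ 1.26 V

The load sits in parallel with R2: R2‖R_L = (2.72 × 2.47) / (2.72 + 2.47) = 1.294 kΩ.
V_out = 33.5 × 1.294 / (33.0 + 1.294) = 33.5 × 1.294/34.29 = 1.26 V.
(Unloaded it would have been 2.55 V.)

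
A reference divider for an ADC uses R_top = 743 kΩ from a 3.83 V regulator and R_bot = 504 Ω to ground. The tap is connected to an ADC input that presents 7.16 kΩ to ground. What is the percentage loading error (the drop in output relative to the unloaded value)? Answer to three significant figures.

6.57 %

The divider's output (Thévenin) resistance is R_top‖R_bot = 503.7 Ω.
Fractional drop under load = R_th/(R_th + R_L) = 503.7 / (503.7 + 7160) = 0.06572.
So the output falls by 6.57 %.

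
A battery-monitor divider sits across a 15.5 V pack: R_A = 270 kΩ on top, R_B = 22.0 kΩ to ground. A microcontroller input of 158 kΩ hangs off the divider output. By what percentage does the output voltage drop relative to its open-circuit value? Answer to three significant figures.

The divider's output (Thévenin) resistance is R_A‖R_B = 20.34 kΩ.
Fractional drop under load = R_th/(R_th + R_L) = 20.34 / (20.34 + 158) = 0.1141.
So the output falls by 11.4 %.

11.4 %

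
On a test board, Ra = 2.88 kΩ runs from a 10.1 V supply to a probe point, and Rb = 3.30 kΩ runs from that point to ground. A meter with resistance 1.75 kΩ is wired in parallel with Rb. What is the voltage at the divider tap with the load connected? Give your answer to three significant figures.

The load sits in parallel with Rb: Rb‖R_L = (3.30 × 1.75) / (3.30 + 1.75) = 1.144 kΩ.
V_out = 10.1 × 1.144 / (2.88 + 1.144) = 10.1 × 1.144/4.024 = 2.87 V.

V_out ≈ 2.87 V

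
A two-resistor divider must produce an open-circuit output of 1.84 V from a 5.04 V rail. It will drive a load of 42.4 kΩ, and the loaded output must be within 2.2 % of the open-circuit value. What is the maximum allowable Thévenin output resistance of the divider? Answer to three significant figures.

R_th ≤ 954 Ω

Loading drop = R_th/(R_th + R_L) ≤ 0.0220, so R_th ≤ R_L · ε/(1−ε) = 42.4 kΩ × 0.0220/0.9780 = 954 Ω.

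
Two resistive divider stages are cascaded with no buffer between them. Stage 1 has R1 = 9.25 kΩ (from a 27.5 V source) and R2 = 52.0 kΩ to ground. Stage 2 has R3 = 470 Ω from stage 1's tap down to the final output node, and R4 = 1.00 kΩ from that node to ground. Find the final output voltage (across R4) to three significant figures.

Stage 2 presents R3+R4 = 1470 Ω as a load on stage 1's tap.
Stage 1's lower leg becomes R2‖(R3+R4) = 1430 Ω, so V_mid = 27.5 × 1430/10680 = 3.681 V.
Stage 2 is itself unloaded: V_out = V_mid × R4/(R3+R4) = 3.681 × 1000/1470 = 2.50 V.

V_out ≈ 2.50 V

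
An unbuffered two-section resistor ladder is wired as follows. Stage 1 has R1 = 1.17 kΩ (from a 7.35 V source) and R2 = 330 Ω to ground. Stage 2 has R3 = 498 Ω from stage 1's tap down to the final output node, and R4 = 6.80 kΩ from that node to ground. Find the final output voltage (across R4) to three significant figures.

V_out ≈ 1.46 V

Stage 2 presents R3+R4 = 7298 Ω as a load on stage 1's tap.
Stage 1's lower leg becomes R2‖(R3+R4) = 315.7 Ω, so V_mid = 7.35 × 315.7/1486 = 1.562 V.
Stage 2 is itself unloaded: V_out = V_mid × R4/(R3+R4) = 1.562 × 6800/7298 = 1.46 V.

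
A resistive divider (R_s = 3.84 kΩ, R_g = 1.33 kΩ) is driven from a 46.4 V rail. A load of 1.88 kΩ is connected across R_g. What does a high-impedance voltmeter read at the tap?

V_out ≈ 7.82 V

The load sits in parallel with R_g: R_g‖R_L = (1.33 × 1.88) / (1.33 + 1.88) = 0.7789 kΩ.
V_out = 46.4 × 0.7789 / (3.84 + 0.7789) = 46.4 × 0.7789/4.619 = 7.82 V.
(Unloaded it would have been 11.9 V.)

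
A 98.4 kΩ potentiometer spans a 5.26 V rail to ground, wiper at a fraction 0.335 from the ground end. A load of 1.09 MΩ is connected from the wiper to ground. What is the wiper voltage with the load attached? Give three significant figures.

V ≈ 1.73 V

The wiper splits the pot into (1−α)R = 65.44 kΩ above and αR = 32.96 kΩ below.
Lower section ‖ load = 32.00 kΩ.
V_wiper = 5.26 × 32.00/(65.44 + 32.00) = 1.73 V.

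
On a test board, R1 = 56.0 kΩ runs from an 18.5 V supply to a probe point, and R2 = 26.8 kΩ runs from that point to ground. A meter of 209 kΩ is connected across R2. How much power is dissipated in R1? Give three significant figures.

Total resistance from the source is R1 + (R2‖R_L) = 79.75 kΩ, so I = 18.5/79.75 kΩ = 0.2320 mA.
P = I²·R1 = (0.2320 mA)² × 56.0 kΩ = 3.01 mW.

P ≈ 3.01 mW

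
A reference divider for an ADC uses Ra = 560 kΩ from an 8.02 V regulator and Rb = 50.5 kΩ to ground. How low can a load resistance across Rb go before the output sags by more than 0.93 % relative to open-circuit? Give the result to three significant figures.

Output resistance R_th = Ra‖Rb = (560 × 50.5)/610.5 = 46.32 kΩ.
The fractional drop is R_th/(R_th + R_L); requiring this ≤ 0.00930 gives R_L ≥ R_th(1/0.00930 − 1) = 46.32 × 106.5 = 4.93 MΩ.

R_L(min) ≈ 4.93 MΩ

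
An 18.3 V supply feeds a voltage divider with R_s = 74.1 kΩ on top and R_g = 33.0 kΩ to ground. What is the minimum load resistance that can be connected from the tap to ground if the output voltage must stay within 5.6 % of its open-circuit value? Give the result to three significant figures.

R_L(min) ≈ 385 kΩ

Output resistance R_th = R_s‖R_g = (74.1 × 33.0)/107.1 = 22.83 kΩ.
The fractional drop is R_th/(R_th + R_L); requiring this ≤ 0.0560 gives R_L ≥ R_th(1/0.0560 − 1) = 22.83 × 16.86 = 385 kΩ.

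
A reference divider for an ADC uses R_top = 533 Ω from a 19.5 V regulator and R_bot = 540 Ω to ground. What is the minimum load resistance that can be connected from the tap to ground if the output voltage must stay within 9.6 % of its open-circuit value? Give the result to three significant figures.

R_L(min) ≈ 2.53 kΩ

Output resistance R_th = R_top‖R_bot = (533 × 540)/1073 = 268.2 Ω.
The fractional drop is R_th/(R_th + R_L); requiring this ≤ 0.0960 gives R_L ≥ R_th(1/0.0960 − 1) = 268.2 × 9.417 = 2.53 kΩ.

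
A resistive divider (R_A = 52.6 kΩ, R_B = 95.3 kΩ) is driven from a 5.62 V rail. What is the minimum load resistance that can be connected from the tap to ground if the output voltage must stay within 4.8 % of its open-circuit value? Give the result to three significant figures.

R_L(min) ≈ 672 kΩ

Output resistance R_th = R_A‖R_B = (52.6 × 95.3)/147.9 = 33.89 kΩ.
The fractional drop is R_th/(R_th + R_L); requiring this ≤ 0.0480 gives R_L ≥ R_th(1/0.0480 − 1) = 33.89 × 19.83 = 672 kΩ.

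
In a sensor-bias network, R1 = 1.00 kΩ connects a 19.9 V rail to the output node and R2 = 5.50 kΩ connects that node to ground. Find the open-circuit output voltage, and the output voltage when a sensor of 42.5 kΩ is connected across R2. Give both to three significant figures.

Open-circuit: V = 19.9 × 5.50/(1.00 + 5.50) = 16.8 V.
With the load, R2 becomes R2‖R_L = 4.870 kΩ, so V = 19.9 × 4.870/5.870 = 16.5 V.

Unloaded: 16.8 V; loaded: 16.5 V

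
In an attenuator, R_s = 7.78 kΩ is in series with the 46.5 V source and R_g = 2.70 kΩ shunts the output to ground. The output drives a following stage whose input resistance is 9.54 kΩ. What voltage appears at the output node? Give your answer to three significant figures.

The load sits in parallel with R_g: R_g‖R_L = (2.70 × 9.54) / (2.70 + 9.54) = 2.104 kΩ.
V_out = 46.5 × 2.104 / (7.78 + 2.104) = 46.5 × 2.104/9.884 = 9.90 V.
(Unloaded it would have been 12.0 V.)

V_out ≈ 9.90 V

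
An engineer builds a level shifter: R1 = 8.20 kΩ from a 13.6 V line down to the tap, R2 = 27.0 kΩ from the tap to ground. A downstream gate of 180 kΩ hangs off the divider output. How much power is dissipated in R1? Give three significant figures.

Total resistance from the source is R1 + (R2‖R_L) = 31.68 kΩ, so I = 13.6/31.68 kΩ = 0.4293 mA.
P = I²·R1 = (0.4293 mA)² × 8.20 kΩ = 1.51 mW.

P ≈ 1.51 mW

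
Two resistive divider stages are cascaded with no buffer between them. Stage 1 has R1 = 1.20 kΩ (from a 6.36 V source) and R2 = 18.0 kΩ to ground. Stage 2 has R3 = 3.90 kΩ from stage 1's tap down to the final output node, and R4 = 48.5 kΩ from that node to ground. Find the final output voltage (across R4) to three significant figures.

V_out ≈ 5.40 V

Stage 2 presents R3+R4 = 52.40 kΩ as a load on stage 1's tap.
Stage 1's lower leg becomes R2‖(R3+R4) = 13.40 kΩ, so V_mid = 6.36 × 13.40/14.60 = 5.837 V.
Stage 2 is itself unloaded: V_out = V_mid × R4/(R3+R4) = 5.837 × 48.5/52.40 = 5.40 V.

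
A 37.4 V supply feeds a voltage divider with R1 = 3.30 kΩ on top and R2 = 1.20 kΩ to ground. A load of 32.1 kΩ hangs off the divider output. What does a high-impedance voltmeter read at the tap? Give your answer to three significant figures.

V_out ≈ 9.71 V

The load sits in parallel with R2: R2‖R_L = (1.20 × 32.1) / (1.20 + 32.1) = 1.157 kΩ.
V_out = 37.4 × 1.157 / (3.30 + 1.157) = 37.4 × 1.157/4.457 = 9.71 V.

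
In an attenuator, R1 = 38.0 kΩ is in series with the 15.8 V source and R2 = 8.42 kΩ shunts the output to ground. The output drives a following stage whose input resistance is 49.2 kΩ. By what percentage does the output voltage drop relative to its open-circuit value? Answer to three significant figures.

Unloaded V = 15.8 × 8.42/46.42 = 2.8659 V.
Loaded: R2‖R_L = 7.190 kΩ, giving V = 15.8 × 7.190/45.19 = 2.5138 V.
Drop = (2.8659 − 2.5138) / 2.8659 = 12.3 %.

12.3 %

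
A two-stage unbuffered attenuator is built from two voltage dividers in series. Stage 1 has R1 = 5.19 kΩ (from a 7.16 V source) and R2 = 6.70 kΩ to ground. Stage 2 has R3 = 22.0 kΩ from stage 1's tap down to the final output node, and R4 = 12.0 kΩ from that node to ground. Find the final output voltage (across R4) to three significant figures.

Stage 2 presents R3+R4 = 34.00 kΩ as a load on stage 1's tap.
Stage 1's lower leg becomes R2‖(R3+R4) = 5.597 kΩ, so V_mid = 7.16 × 5.597/10.79 = 3.715 V.
Stage 2 is itself unloaded: V_out = V_mid × R4/(R3+R4) = 3.715 × 12.0/34.00 = 1.31 V.

V_out ≈ 1.31 V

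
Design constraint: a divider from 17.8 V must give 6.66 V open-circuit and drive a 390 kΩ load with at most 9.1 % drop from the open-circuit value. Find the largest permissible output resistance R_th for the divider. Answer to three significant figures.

R_th ≤ 39.0 kΩ

Loading drop = R_th/(R_th + R_L) ≤ 0.0910, so R_th ≤ R_L · ε/(1−ε) = 390 kΩ × 0.0910/0.9090 = 39.0 kΩ.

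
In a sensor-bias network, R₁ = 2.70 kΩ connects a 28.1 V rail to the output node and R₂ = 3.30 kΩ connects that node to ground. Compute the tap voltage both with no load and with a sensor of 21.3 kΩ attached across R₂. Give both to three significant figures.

Unloaded: 15.5 V; loaded: 14.4 V

Open-circuit: V = 28.1 × 3.30/(2.70 + 3.30) = 15.5 V.
With the load, R₂ becomes R₂‖R_L = 2.857 kΩ, so V = 28.1 × 2.857/5.557 = 14.4 V.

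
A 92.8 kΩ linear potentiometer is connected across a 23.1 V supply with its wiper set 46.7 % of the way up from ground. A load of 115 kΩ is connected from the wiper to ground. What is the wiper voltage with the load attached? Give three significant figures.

V ≈ 8.98 V

The wiper splits the pot into (1−α)R = 49.46 kΩ above and αR = 43.34 kΩ below.
Lower section ‖ load = 31.48 kΩ.
V_wiper = 23.1 × 31.48/(49.46 + 31.48) = 8.98 V.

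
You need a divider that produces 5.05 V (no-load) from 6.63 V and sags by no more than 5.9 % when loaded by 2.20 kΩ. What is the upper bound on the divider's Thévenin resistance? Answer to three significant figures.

Loading drop = R_th/(R_th + R_L) ≤ 0.0590, so R_th ≤ R_L · ε/(1−ε) = 2.20 kΩ × 0.0590/0.9410 = 138 Ω.

R_th ≤ 138 Ω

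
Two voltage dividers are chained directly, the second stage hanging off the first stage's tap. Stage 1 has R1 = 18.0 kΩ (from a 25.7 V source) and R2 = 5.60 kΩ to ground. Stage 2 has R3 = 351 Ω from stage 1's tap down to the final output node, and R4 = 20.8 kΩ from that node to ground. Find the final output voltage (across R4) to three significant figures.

Stage 2 presents R3+R4 = 21150 Ω as a load on stage 1's tap.
Stage 1's lower leg becomes R2‖(R3+R4) = 4428 Ω, so V_mid = 25.7 × 4428/22430 = 5.074 V.
Stage 2 is itself unloaded: V_out = V_mid × R4/(R3+R4) = 5.074 × 20800/21150 = 4.99 V.

V_out ≈ 4.99 V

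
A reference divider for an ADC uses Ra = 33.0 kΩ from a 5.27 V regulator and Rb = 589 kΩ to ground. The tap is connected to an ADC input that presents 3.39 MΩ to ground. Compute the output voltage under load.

The load sits in parallel with Rb: Rb‖R_L = (589 × 3390) / (589 + 3390) = 501.8 kΩ.
V_out = 5.27 × 501.8 / (33.0 + 501.8) = 5.27 × 501.8/534.8 = 4.94 V.

V_out ≈ 4.94 V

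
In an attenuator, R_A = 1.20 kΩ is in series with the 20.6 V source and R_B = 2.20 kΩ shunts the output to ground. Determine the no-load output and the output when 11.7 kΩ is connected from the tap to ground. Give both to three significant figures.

Open-circuit: V = 20.6 × 2.20/(1.20 + 2.20) = 13.3 V.
With the load, R_B becomes R_B‖R_L = 1.852 kΩ, so V = 20.6 × 1.852/3.052 = 12.5 V.

Unloaded: 13.3 V; loaded: 12.5 V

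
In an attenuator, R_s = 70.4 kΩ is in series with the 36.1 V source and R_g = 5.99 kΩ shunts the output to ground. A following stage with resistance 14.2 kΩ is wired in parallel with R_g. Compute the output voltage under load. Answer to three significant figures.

The load sits in parallel with R_g: R_g‖R_L = (5.99 × 14.2) / (5.99 + 14.2) = 4.213 kΩ.
V_out = 36.1 × 4.213 / (70.4 + 4.213) = 36.1 × 4.213/74.61 = 2.04 V.

V_out ≈ 2.04 V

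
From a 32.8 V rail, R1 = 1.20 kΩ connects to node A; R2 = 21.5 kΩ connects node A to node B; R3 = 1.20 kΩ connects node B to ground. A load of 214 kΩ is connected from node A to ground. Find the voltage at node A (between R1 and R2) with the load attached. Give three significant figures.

Below node A the series string R2+R3 = 22.70 kΩ sits in parallel with the 214 kΩ load: 20.52 kΩ.
V_A = 32.8 × 20.52/(1.20 + 20.52) = 31.0 V.

V ≈ 31.0 V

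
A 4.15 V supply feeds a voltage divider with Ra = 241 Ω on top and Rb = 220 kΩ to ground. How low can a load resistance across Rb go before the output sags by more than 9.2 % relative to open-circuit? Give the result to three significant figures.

Output resistance R_th = Ra‖Rb = (241 × 220000)/220200 = 240.7 Ω.
The fractional drop is R_th/(R_th + R_L); requiring this ≤ 0.0920 gives R_L ≥ R_th(1/0.0920 − 1) = 240.7 × 9.870 = 2.38 kΩ.

R_L(min) ≈ 2.38 kΩ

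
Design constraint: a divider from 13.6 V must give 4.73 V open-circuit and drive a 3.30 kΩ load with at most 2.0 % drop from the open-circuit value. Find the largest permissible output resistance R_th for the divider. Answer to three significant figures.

R_th ≤ 67.3 Ω

Loading drop = R_th/(R_th + R_L) ≤ 0.0200, so R_th ≤ R_L · ε/(1−ε) = 3.30 kΩ × 0.0200/0.9800 = 67.3 Ω.
(Any R1, R2 with R2/(R1+R2) = 0.348 and R1‖R2 ≤ 67.3 Ω will meet the spec.)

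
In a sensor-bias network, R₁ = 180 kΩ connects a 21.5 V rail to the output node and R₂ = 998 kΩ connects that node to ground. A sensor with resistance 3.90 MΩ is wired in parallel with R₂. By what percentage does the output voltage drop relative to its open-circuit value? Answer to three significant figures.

3.76 %

The divider's output (Thévenin) resistance is R₁‖R₂ = 152.5 kΩ.
Fractional drop under load = R_th/(R_th + R_L) = 152.5 / (152.5 + 3900) = 0.03763.
So the output falls by 3.76 %.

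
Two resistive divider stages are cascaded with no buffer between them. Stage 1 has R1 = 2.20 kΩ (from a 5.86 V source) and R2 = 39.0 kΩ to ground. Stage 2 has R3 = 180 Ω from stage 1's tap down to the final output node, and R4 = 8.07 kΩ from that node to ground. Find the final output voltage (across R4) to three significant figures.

Stage 2 presents R3+R4 = 8250 Ω as a load on stage 1's tap.
Stage 1's lower leg becomes R2‖(R3+R4) = 6810 Ω, so V_mid = 5.86 × 6810/9010 = 4.429 V.
Stage 2 is itself unloaded: V_out = V_mid × R4/(R3+R4) = 4.429 × 8070/8250 = 4.33 V.

V_out ≈ 4.33 V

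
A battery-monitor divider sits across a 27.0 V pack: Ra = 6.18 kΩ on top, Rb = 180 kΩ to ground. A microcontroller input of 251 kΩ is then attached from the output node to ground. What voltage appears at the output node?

The load sits in parallel with Rb: Rb‖R_L = (180 × 251) / (180 + 251) = 104.8 kΩ.
V_out = 27.0 × 104.8 / (6.18 + 104.8) = 27.0 × 104.8/111.0 = 25.5 V.
(Unloaded it would have been 26.1 V.)

V_out ≈ 25.5 V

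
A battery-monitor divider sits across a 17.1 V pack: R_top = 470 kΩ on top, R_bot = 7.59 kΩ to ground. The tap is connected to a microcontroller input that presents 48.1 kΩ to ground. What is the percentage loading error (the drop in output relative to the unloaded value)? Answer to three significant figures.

Unloaded V = 17.1 × 7.59/477.6 = 0.27176 V.
Loaded: R_bot‖R_L = 6.556 kΩ, giving V = 17.1 × 6.556/476.6 = 0.23523 V.
Drop = (0.27176 − 0.23523) / 0.27176 = 13.4 %.

13.4 %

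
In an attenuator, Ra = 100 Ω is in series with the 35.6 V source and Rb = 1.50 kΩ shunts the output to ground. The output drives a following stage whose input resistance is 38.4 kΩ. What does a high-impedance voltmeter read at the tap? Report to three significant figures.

The load sits in parallel with Rb: Rb‖R_L = (1500 × 38400) / (1500 + 38400) = 1444 Ω.
V_out = 35.6 × 1444 / (100 + 1444) = 35.6 × 1444/1544 = 33.3 V.

V_out ≈ 33.3 V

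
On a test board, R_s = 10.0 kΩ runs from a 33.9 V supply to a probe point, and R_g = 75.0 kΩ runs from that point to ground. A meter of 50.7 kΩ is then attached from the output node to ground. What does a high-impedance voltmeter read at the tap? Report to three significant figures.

V_out ≈ 25.5 V

The load sits in parallel with R_g: R_g‖R_L = (75.0 × 50.7) / (75.0 + 50.7) = 30.25 kΩ.
V_out = 33.9 × 30.25 / (10.0 + 30.25) = 33.9 × 30.25/40.25 = 25.5 V.
(Unloaded it would have been 29.9 V.)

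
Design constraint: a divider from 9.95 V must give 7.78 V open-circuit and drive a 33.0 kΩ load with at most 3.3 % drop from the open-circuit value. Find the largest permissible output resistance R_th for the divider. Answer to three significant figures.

Loading drop = R_th/(R_th + R_L) ≤ 0.0330, so R_th ≤ R_L · ε/(1−ε) = 33.0 kΩ × 0.0330/0.9670 = 1.13 kΩ.
(Any R1, R2 with R2/(R1+R2) = 0.782 and R1‖R2 ≤ 1.13 kΩ will meet the spec.)

R_th ≤ 1.13 kΩ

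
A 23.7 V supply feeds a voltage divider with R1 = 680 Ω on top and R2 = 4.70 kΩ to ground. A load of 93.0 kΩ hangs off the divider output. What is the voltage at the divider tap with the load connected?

The load sits in parallel with R2: R2‖R_L = (4700 × 93000) / (4700 + 93000) = 4474 Ω.
V_out = 23.7 × 4474 / (680 + 4474) = 23.7 × 4474/5154 = 20.6 V.
(Unloaded it would have been 20.7 V.)

V_out ≈ 20.6 V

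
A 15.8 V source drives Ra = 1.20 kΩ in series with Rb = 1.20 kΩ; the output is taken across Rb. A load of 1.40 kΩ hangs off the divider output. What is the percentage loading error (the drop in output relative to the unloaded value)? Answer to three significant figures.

30.0 %

Unloaded V = 15.8 × 1.20/2.400 = 7.900 V.
Loaded: Rb‖R_L = 0.6462 kΩ, giving V = 15.8 × 0.6462/1.846 = 5.530 V.
Drop = (7.900 − 5.530) / 7.900 = 30.0 %.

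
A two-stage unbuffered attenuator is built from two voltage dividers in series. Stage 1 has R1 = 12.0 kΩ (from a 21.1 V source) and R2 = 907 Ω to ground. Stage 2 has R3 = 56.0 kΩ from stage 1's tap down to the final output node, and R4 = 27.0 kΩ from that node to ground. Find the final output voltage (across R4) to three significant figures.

V_out ≈ 0.477 V

Stage 2 presents R3+R4 = 83000 Ω as a load on stage 1's tap.
Stage 1's lower leg becomes R2‖(R3+R4) = 897.2 Ω, so V_mid = 21.1 × 897.2/12900 = 1.468 V.
Stage 2 is itself unloaded: V_out = V_mid × R4/(R3+R4) = 1.468 × 27000/83000 = 0.477 V.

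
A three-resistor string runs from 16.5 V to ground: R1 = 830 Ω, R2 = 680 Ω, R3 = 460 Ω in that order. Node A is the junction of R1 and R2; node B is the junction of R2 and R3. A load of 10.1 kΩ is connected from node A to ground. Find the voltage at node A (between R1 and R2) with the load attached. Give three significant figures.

V ≈ 9.11 V

Below node A the series string R2+R3 = 1140 Ω sits in parallel with the 10100 Ω load: 1024 Ω.
V_A = 16.5 × 1024/(830 + 1024) = 9.11 V.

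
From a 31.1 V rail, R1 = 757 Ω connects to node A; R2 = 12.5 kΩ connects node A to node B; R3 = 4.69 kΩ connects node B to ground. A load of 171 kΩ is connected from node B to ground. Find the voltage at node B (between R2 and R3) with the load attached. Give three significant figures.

At node B, R3 is in parallel with the load: R3‖R_L = 4565 Ω.
Below node A the resistance is R2 + (R3‖R_L) = 17060 Ω, so V_A = 31.1 × 17060/17820 = 29.78 V.
Then V_B = V_A × (R3‖R_L)/(R2 + R3‖R_L) = 29.78 × 4565/17060 = 7.97 V.

V ≈ 7.97 V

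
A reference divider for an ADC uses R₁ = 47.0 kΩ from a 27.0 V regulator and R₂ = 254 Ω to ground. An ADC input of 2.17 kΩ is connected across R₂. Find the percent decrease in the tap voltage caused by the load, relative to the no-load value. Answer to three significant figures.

The divider's output (Thévenin) resistance is R₁‖R₂ = 252.6 Ω.
Fractional drop under load = R_th/(R_th + R_L) = 252.6 / (252.6 + 2170) = 0.1043.
So the output falls by 10.4 %.

10.4 %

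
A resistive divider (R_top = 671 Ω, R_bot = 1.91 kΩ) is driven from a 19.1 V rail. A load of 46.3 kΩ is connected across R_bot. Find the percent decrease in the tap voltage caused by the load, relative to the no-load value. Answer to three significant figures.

1.06 %

The divider's output (Thévenin) resistance is R_top‖R_bot = 496.6 Ω.
Fractional drop under load = R_th/(R_th + R_L) = 496.6 / (496.6 + 46300) = 0.01061.
So the output falls by 1.06 %.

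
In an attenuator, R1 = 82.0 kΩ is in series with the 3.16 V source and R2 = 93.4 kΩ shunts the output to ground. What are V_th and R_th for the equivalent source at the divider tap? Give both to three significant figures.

V_th is the open-circuit tap voltage: 3.16 × 93.4/(82.0 + 93.4) = 1.68 V.
With the supply zeroed, R1 and R2 appear in parallel from the tap: R_th = R1‖R2 = (82.0 × 93.4)/175.4 = 43.7 kΩ.

V_th = 1.68 V, R_th = 43.7 kΩ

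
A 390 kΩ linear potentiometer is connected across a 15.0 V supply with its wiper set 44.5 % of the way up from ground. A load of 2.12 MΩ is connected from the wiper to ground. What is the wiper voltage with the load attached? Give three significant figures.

V ≈ 6.38 V

The wiper splits the pot into (1−α)R = 216.4 kΩ above and αR = 173.6 kΩ below.
Lower section ‖ load = 160.4 kΩ.
V_wiper = 15.0 × 160.4/(216.4 + 160.4) = 6.38 V.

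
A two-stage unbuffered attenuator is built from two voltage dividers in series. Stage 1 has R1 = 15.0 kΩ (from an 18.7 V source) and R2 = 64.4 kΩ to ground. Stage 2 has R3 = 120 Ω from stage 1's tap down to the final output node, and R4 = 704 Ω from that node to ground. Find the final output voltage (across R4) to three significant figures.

V_out ≈ 0.822 V

Stage 2 presents R3+R4 = 824.0 Ω as a load on stage 1's tap.
Stage 1's lower leg becomes R2‖(R3+R4) = 813.6 Ω, so V_mid = 18.7 × 813.6/15810 = 0.9621 V.
Stage 2 is itself unloaded: V_out = V_mid × R4/(R3+R4) = 0.9621 × 704/824.0 = 0.822 V.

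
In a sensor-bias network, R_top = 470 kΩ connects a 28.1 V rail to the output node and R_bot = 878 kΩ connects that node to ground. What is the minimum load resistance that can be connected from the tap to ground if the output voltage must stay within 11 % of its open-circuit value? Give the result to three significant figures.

Output resistance R_th = R_top‖R_bot = (470 × 878)/1348 = 306.1 kΩ.
The fractional drop is R_th/(R_th + R_L); requiring this ≤ 0.110 gives R_L ≥ R_th(1/0.110 − 1) = 306.1 × 8.091 = 2.48 MΩ.

R_L(min) ≈ 2.48 MΩ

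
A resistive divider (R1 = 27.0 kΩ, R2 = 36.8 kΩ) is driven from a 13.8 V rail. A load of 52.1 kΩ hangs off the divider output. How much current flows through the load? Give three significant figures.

R2‖R_L = 21.57 kΩ; V_out = 13.8 × 21.57/48.57 = 6.128 V.
I_L = V_out / R_L = 6.128 / 52.1 kΩ = 0.118 mA.

I_L ≈ 0.118 mA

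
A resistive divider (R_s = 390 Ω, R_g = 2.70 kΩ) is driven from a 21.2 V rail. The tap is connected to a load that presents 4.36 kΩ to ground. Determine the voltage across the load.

The load sits in parallel with R_g: R_g‖R_L = (2700 × 4360) / (2700 + 4360) = 1667 Ω.
V_out = 21.2 × 1667 / (390 + 1667) = 21.2 × 1667/2057 = 17.2 V.
(Unloaded it would have been 18.5 V.)

V_out ≈ 17.2 V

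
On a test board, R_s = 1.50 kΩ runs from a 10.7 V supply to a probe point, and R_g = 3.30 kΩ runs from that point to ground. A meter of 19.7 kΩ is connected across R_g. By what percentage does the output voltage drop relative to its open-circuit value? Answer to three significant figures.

4.97 %

The divider's output (Thévenin) resistance is R_s‖R_g = 1.031 kΩ.
Fractional drop under load = R_th/(R_th + R_L) = 1.031 / (1.031 + 19.7) = 0.04974.
So the output falls by 4.97 %.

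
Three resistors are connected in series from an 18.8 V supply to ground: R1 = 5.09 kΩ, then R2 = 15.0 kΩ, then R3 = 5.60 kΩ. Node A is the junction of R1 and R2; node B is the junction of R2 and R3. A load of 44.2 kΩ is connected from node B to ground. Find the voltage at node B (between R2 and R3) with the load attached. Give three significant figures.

At node B, R3 is in parallel with the load: R3‖R_L = 4.970 kΩ.
Below node A the resistance is R2 + (R3‖R_L) = 19.97 kΩ, so V_A = 18.8 × 19.97/25.06 = 14.98 V.
Then V_B = V_A × (R3‖R_L)/(R2 + R3‖R_L) = 14.98 × 4.970/19.97 = 3.73 V.

V ≈ 3.73 V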